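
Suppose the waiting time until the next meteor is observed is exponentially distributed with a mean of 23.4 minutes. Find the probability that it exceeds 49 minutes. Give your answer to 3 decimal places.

The rate is λ = 1/23.4 = 0.042735 per minute.
P(X > 49) = e^(−λ·49) = e^(−2.094) ≈ 0.123.

0.123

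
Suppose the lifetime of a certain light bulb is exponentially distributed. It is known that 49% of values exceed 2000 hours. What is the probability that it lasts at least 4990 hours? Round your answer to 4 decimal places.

e^(−λ·2000) = 0.49 ⇒ λ = −ln(0.49)/2000 = 0.000356675.
P(X > 4990) = e^(−0.000356675·4990) = e^(−1.7798) ≈ 0.1687.

0.1687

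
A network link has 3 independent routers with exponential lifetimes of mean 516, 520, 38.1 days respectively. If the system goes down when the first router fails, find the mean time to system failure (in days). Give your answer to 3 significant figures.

33.2

The first failure time is exponential with rate Σλ_i = 1/516 + 1/520 + 1/38.1 = 0.0301078 per day.
E[min] = 1/Σλ = 1/0.0301078 = 33.214 days.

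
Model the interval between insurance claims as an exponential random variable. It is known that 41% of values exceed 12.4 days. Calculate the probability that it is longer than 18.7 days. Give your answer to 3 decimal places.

0.261

e^(−λ·12.4) = 0.41 ⇒ λ = −ln(0.41)/12.4 = 0.0719031.
P(X > 18.7) = e^(−0.0719031·18.7) = e^(−1.3446) ≈ 0.261.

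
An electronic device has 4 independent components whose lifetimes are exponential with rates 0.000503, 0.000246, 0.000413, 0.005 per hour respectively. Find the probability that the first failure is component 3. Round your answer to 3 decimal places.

0.067

The time to first failure is exponential with rate Σλ = 0.000503 + 0.000246 + 0.000413 + 0.005 = 0.006162.
P(component 3 first) = λ_3/Σλ = 0.000413/0.006162 ≈ 0.067.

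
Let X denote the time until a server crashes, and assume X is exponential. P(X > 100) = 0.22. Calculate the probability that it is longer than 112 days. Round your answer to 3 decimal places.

0.183

e^(−λ·100) = 0.22 ⇒ λ = −ln(0.22)/100 = 0.0151413.
P(X > 112) = e^(−0.0151413·112) = e^(−1.6958) ≈ 0.183.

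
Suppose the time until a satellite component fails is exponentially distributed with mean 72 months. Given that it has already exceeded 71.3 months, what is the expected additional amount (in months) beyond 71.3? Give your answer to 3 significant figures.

72.0

The rate is λ = 1/72 = 0.0138889 per month.
By memorylessness, the remaining amount past any threshold is again Exp(λ) with mean 1/λ = 72 months.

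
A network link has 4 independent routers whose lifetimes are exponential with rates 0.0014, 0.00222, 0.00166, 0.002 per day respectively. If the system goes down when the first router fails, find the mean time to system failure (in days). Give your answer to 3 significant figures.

137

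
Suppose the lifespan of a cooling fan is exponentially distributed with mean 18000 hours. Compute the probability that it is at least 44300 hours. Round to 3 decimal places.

0.085

The rate is λ = 1/18000 = 0.0000555556 per hour.
P(X > 44300) = e^(−λ·44300) = e^(−2.4611) ≈ 0.085.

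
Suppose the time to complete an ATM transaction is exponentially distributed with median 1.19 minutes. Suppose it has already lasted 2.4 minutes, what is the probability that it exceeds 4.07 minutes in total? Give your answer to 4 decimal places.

0.3780

For an exponential, median = ln(2)/λ, so λ = ln 2 / 1.19 = 0.582477 per minute.
By the memoryless property, P(X > 2.4+1.67 | X > 2.4) = P(X > 1.67).
P(X > 1.67) = e^(−0.97274) ≈ 0.3780.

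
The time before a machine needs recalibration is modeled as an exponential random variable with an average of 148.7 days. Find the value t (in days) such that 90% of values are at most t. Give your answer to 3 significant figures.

342

The rate is λ = 1/148.7 = 0.00672495 per day.
Set 1 − e^(−λt) = 0.9, so t = −ln(0.1)/λ = 2.3026/0.00672495 ≈ 342.394 days.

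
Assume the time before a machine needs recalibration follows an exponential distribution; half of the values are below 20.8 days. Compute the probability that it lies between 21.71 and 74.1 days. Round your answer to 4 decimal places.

For an exponential, median = ln(2)/λ, so λ = ln 2 / 20.8 = 0.0333244 per day.
P(21.71 < X < 74.1) = e^(−λ·21.71) − e^(−λ·74.1) = 0.48507 − 0.08464 ≈ 0.4004.

0.4004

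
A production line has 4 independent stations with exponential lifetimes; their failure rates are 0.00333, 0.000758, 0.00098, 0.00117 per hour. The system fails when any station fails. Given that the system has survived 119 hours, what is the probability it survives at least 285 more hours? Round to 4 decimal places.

Time to first failure ~ Exp(Σλ) with Σλ = 0.006238.
By memorylessness, P(T > 119+285 | T > 119) = P(T > 285) = e^(−0.006238·285) ≈ 0.1690.

0.1690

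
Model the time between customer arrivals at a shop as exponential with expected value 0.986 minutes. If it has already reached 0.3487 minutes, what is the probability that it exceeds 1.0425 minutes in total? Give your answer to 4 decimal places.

The rate is λ = 1/0.986 = 1.0142 per minute.
The exponential is memoryless, so the remaining time is again Exp(λ): the condition X > 0.3487 is irrelevant.
P(X > 0.6938) = e^(−0.70365) ≈ 0.4948.

0.4948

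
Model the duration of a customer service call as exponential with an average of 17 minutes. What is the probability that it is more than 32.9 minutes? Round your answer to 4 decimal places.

0.1444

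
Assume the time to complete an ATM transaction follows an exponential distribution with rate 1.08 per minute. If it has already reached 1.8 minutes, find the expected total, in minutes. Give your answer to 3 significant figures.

By memorylessness, E[X | X > 1.8] = 1.8 + 1/λ = 1.8 + 0.925926 = 2.72593 minutes.

2.73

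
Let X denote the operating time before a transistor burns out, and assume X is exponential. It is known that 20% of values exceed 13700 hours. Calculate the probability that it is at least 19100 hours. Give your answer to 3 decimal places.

0.106

e^(−λ·13700) = 0.20 ⇒ λ = −ln(0.20)/13700 = 0.000117477.
P(X > 19100) = e^(−0.000117477·19100) = e^(−2.2438) ≈ 0.106.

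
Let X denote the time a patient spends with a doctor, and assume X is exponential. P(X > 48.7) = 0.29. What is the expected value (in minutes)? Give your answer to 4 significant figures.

e^(−λ·48.7) = 0.29 ⇒ λ = −ln(0.29)/48.7 = 0.0254184.
Mean = 1/λ = 39.3416 minutes.

39.34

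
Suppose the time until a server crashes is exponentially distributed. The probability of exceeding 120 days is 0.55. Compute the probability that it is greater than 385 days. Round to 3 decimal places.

0.147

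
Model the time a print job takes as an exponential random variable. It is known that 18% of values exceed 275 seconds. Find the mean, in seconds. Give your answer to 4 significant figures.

e^(−λ·275) = 0.18 ⇒ λ = −ln(0.18)/275 = 0.00623563.
Mean = 1/λ = 160.369 seconds.

160.4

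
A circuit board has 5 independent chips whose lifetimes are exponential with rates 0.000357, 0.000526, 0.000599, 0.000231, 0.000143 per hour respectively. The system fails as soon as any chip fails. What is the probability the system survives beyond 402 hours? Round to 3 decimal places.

The time to first failure is exponential with rate Σλ = 0.000357 + 0.000526 + 0.000599 + 0.000231 + 0.000143 = 0.001856.
P(min > 402) = e^(−0.001856·402) = e^(−0.74611) ≈ 0.474.

0.474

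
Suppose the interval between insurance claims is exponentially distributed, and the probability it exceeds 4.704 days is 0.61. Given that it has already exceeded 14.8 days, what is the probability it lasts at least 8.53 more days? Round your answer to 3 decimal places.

0.408

From e^(−λ·4.704) = 0.61, λ = −ln(0.61)/4.704 = 0.10508.
Memoryless: P(X > 14.8+8.53 | X > 14.8) = P(X > 8.53) = e^(−0.10508·8.53) ≈ 0.408.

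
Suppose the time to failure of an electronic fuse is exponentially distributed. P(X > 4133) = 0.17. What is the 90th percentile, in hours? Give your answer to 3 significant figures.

5370

e^(−λ·4133) = 0.17 ⇒ λ = −ln(0.17)/4133 = 0.000428734.
90th percentile: 1 − e^(−λt) = 0.9, t = −ln(0.1)/λ = 5370.66 hours.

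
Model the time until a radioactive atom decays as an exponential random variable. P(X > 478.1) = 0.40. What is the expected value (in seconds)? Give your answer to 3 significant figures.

e^(−λ·478.1) = 0.40 ⇒ λ = −ln(0.40)/478.1 = 0.00191653.
Mean = 1/λ = 521.778 seconds.

522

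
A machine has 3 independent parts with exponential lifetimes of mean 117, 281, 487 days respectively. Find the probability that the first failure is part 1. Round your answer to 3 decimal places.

Rates: λ_i = 1/mean_i → 0.00854701, 0.00355872, 0.00205339; Σλ = 0.0141591.
P(part 1 first) = λ_1/Σλ = 0.00854701/0.0141591 ≈ 0.604.

0.604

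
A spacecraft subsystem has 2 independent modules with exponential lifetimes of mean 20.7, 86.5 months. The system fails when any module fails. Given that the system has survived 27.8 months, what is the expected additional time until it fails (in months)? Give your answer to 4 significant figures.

First-failure rate Σλ = 1/20.7 + 1/86.5 = 0.0598699.
By memorylessness the expected residual is 1/Σλ = 16.7029 months, regardless of the 27.8 already elapsed.

16.70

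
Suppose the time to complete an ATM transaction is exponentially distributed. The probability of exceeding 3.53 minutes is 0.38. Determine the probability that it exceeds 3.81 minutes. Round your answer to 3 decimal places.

0.352

e^(−λ·3.53) = 0.38 ⇒ λ = −ln(0.38)/3.53 = 0.274103.
P(X > 3.81) = e^(−0.274103·3.81) = e^(−1.0443) ≈ 0.352.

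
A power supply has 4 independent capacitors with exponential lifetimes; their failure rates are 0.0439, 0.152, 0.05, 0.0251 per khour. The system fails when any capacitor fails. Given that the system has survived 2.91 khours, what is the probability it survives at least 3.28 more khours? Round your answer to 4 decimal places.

Time to first failure ~ Exp(Σλ) with Σλ = 0.271.
By memorylessness, P(T > 2.91+3.28 | T > 2.91) = P(T > 3.28) = e^(−0.271·3.28) ≈ 0.4111.

0.4111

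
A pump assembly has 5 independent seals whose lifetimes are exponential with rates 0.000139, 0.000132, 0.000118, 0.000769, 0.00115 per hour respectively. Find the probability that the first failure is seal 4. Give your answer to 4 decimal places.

The time to first failure is exponential with rate Σλ = 0.000139 + 0.000132 + 0.000118 + 0.000769 + 0.00115 = 0.002308.
P(seal 4 first) = λ_4/Σλ = 0.000769/0.002308 ≈ 0.3332.

0.3332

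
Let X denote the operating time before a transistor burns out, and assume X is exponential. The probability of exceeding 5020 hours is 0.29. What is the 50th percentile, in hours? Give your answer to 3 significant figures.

e^(−λ·5020) = 0.29 ⇒ λ = −ln(0.29)/5020 = 0.000246589.
50th percentile: 1 − e^(−λt) = 0.5, t = −ln(0.5)/λ = 2810.95 hours.

2810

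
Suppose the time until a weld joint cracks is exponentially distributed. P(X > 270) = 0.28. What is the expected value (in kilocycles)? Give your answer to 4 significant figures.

212.1

e^(−λ·270) = 0.28 ⇒ λ = −ln(0.28)/270 = 0.00471469.
Mean = 1/λ = 212.103 kilocycles.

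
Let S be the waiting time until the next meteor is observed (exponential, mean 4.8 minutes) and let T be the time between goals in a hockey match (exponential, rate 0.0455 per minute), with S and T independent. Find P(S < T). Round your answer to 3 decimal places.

0.821

λ_1 = 1/4.8 = 0.208333, λ_2 = 0.0455.
For independent exponentials, P(S < T) = λ_1/(λ_1+λ_2) = 0.208333/0.253833 ≈ 0.821.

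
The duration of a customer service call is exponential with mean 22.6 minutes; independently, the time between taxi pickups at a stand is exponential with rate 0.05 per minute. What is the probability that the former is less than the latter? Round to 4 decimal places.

0.4695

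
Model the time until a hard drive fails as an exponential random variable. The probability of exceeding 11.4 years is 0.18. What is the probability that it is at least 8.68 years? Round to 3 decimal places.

0.271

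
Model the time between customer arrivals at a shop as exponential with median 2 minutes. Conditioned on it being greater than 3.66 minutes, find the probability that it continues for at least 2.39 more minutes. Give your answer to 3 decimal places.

For an exponential, median = ln(2)/λ, so λ = ln 2 / 2 = 0.346574 per minute.
By the memoryless property, P(X > 3.66+2.39 | X > 3.66) = P(X > 2.39).
P(X > 2.39) = e^(−0.82831) ≈ 0.437.

0.437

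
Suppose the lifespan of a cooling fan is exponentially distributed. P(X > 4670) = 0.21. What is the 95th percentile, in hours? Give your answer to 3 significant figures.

e^(−λ·4670) = 0.21 ⇒ λ = −ln(0.21)/4670 = 0.000334186.
95th percentile: 1 − e^(−λt) = 0.95, t = −ln(0.05)/λ = 8964.27 hours.

8960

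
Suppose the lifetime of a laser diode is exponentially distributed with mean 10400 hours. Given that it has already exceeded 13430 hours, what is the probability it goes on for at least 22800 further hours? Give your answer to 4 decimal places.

The rate is λ = 1/10400 = 0.0000961538 per hour.
The exponential is memoryless, so the remaining time is again Exp(λ): the condition X > 13430 is irrelevant.
P(X > 22800) = e^(−2.1923) ≈ 0.1117.

0.1117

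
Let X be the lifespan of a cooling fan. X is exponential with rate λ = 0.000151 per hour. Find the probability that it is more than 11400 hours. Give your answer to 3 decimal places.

0.179

P(X > 11400) = e^(−λ·11400) = e^(−1.7214) ≈ 0.179.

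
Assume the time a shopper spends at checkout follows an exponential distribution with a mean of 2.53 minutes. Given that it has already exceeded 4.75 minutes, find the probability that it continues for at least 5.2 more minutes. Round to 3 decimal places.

The rate is λ = 1/2.53 = 0.395257 per minute.
The exponential is memoryless, so the remaining time is again Exp(λ): the condition X > 4.75 is irrelevant.
P(X > 5.2) = e^(−2.0553) ≈ 0.128.

0.128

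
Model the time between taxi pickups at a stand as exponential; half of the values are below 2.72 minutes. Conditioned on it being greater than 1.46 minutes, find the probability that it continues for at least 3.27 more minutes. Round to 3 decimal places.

For an exponential, median = ln(2)/λ, so λ = ln 2 / 2.72 = 0.254834 per minute.
P(X > s+t | X > s) = e^(−λ(s+t))/e^(−λs) = e^(−λt), independent of s = 1.46.
P(X > 3.27) = e^(−0.83331) ≈ 0.435.

0.435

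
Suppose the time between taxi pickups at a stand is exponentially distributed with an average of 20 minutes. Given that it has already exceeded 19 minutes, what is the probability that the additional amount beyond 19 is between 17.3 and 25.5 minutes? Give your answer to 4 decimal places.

The rate is λ = 1/20 = 0.05 per minute.
Memoryless: the residual past 19 is again Exp(λ).
P(17.3 < residual < 25.5) = e^(−λ·17.3) − e^(−λ·25.5) = 0.42105 − 0.27943 ≈ 0.1416.

0.1416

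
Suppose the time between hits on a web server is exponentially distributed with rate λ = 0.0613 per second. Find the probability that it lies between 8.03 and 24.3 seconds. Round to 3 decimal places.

P(8.03 < X < 24.3) = e^(−λ·8.03) − e^(−λ·24.3) = 0.61126 − 0.22547 ≈ 0.386.

0.386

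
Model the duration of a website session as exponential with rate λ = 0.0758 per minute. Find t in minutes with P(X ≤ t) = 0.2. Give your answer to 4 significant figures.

2.944

Set 1 − e^(−λt) = 0.2, so t = −ln(0.8)/λ = 0.22314/0.0758 ≈ 2.94385 minutes.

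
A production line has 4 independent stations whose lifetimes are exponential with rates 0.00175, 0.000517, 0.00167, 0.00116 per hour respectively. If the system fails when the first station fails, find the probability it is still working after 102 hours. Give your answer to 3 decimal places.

The time to first failure is exponential with rate Σλ = 0.00175 + 0.000517 + 0.00167 + 0.00116 = 0.005097.
P(min > 102) = e^(−0.005097·102) = e^(−0.51989) ≈ 0.595.

0.595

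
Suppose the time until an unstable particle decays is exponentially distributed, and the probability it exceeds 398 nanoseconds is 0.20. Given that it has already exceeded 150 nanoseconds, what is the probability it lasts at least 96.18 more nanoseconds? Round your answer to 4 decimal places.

From e^(−λ·398) = 0.20, λ = −ln(0.20)/398 = 0.00404381.
Memoryless: P(X > 150+96.18 | X > 150) = P(X > 96.18) = e^(−0.00404381·96.18) ≈ 0.6778.

0.6778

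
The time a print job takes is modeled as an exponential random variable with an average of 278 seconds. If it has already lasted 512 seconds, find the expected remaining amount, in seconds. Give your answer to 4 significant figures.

The rate is λ = 1/278 = 0.00359712 per second.
By memorylessness, the remaining amount past any threshold is again Exp(λ) with mean 1/λ = 278 seconds.

278.0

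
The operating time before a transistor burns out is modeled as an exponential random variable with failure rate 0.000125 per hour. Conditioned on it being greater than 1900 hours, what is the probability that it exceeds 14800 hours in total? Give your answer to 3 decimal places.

0.199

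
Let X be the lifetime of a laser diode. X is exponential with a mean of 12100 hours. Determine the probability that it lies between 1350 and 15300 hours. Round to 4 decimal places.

The rate is λ = 1/12100 = 0.0000826446 per hour.
P(1350 < X < 15300) = e^(−λ·1350) − e^(−λ·15300) = 0.89443 − 0.28239 ≈ 0.6120.

0.6120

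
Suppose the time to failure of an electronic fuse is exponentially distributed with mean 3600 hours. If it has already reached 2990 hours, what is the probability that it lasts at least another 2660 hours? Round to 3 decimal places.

0.478

The rate is λ = 1/3600 = 0.000277778 per hour.
By the memoryless property, P(X > 2990+2660 | X > 2990) = P(X > 2660).
P(X > 2660) = e^(−0.73889) ≈ 0.478.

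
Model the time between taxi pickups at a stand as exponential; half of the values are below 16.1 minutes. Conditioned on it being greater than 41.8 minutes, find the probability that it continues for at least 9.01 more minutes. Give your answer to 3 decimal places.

For an exponential, median = ln(2)/λ, so λ = ln 2 / 16.1 = 0.0430526 per minute.
P(X > s+t | X > s) = e^(−λ(s+t))/e^(−λs) = e^(−λt), independent of s = 41.8.
P(X > 9.01) = e^(−0.3879) ≈ 0.678.

0.678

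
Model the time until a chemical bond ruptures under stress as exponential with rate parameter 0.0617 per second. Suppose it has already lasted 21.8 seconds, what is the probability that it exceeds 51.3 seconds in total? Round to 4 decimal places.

0.1620

The exponential is memoryless, so the remaining time is again Exp(λ): the condition X > 21.8 is irrelevant.
P(X > 29.5) = e^(−1.8201) ≈ 0.1620.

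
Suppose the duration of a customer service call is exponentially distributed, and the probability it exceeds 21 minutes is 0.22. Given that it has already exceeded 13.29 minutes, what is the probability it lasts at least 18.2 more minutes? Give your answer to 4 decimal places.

From e^(−λ·21) = 0.22, λ = −ln(0.22)/21 = 0.0721013.
Memoryless: P(X > 13.29+18.2 | X > 13.29) = P(X > 18.2) = e^(−0.0721013·18.2) ≈ 0.2692.

0.2692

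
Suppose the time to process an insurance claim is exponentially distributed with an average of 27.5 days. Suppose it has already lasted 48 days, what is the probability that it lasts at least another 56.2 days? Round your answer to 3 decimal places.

0.130

The rate is λ = 1/27.5 = 0.0363636 per day.
By the memoryless property, P(X > 48+56.2 | X > 48) = P(X > 56.2).
P(X > 56.2) = e^(−2.0436) ≈ 0.130.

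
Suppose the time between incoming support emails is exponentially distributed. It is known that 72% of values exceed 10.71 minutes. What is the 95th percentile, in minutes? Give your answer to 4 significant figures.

97.67

e^(−λ·10.71) = 0.72 ⇒ λ = −ln(0.72)/10.71 = 0.0306726.
95th percentile: 1 − e^(−λt) = 0.95, t = −ln(0.05)/λ = 97.6679 minutes.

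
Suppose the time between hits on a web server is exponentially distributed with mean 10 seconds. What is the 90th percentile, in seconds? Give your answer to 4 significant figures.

The rate is λ = 1/10 = 0.1 per second.
Set 1 − e^(−λt) = 0.9, so t = −ln(0.1)/λ = 2.3026/0.1 ≈ 23.0259 seconds.

23.03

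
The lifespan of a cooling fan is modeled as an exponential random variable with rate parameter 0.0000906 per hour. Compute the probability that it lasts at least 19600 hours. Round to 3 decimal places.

0.169

P(X > 19600) = e^(−λ·19600) = e^(−1.7758) ≈ 0.169.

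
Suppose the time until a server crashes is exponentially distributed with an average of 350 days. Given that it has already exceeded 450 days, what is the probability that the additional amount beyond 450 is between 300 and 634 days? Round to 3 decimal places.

0.261

The rate is λ = 1/350 = 0.00285714 per day.
Memoryless: the residual past 450 is again Exp(λ).
P(300 < residual < 634) = e^(−λ·300) − e^(−λ·634) = 0.42437 − 0.16342 ≈ 0.261.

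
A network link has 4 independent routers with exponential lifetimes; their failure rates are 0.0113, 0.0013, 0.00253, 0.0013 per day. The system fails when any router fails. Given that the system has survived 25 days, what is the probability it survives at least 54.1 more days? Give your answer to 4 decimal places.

Time to first failure ~ Exp(Σλ) with Σλ = 0.01643.
By memorylessness, P(T > 25+54.1 | T > 25) = P(T > 54.1) = e^(−0.01643·54.1) ≈ 0.4111.

0.4111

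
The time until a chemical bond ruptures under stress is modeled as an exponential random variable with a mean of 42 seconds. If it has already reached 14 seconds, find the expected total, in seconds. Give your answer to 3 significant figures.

56.0

The rate is λ = 1/42 = 0.0238095 per second.
By memorylessness, E[X | X > 14] = 14 + 1/λ = 14 + 42 = 56 seconds.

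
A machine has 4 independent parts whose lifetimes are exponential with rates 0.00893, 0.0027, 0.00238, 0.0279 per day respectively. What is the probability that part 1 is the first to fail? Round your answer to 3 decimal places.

0.213

The time to first failure is exponential with rate Σλ = 0.00893 + 0.0027 + 0.00238 + 0.0279 = 0.04191.
P(part 1 first) = λ_1/Σλ = 0.00893/0.04191 ≈ 0.213.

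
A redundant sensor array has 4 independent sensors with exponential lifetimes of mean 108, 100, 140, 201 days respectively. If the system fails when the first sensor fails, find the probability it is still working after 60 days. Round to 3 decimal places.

The first failure time is exponential with rate Σλ_i = 1/108 + 1/100 + 1/140 + 1/201 = 0.0313772 per day.
P(min > 60) = e^(−0.0313772·60) = e^(−1.8826) ≈ 0.152.

0.152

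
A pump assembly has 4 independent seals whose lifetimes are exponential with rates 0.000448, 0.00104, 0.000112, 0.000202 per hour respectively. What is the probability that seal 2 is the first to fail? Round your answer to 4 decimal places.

0.5771

The time to first failure is exponential with rate Σλ = 0.000448 + 0.00104 + 0.000112 + 0.000202 = 0.001802.
P(seal 2 first) = λ_2/Σλ = 0.00104/0.001802 ≈ 0.5771.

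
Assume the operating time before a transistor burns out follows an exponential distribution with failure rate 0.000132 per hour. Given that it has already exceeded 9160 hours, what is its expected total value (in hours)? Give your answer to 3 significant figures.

By memorylessness, E[X | X > 9160] = 9160 + 1/λ = 9160 + 7575.76 = 16735.8 hours.

16700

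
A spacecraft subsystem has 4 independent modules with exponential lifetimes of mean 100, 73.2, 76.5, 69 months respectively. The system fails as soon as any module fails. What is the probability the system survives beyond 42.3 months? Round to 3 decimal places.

The first failure time is exponential with rate Σλ_i = 1/100 + 1/73.2 + 1/76.5 + 1/69 = 0.0512259 per month.
P(min > 42.3) = e^(−0.0512259·42.3) = e^(−2.1669) ≈ 0.115.

0.115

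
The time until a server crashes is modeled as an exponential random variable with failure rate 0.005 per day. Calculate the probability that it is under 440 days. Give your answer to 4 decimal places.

0.8892

P(X ≤ 440) = 1 − e^(−λ·440) = 1 − e^(−2.2) ≈ 0.8892.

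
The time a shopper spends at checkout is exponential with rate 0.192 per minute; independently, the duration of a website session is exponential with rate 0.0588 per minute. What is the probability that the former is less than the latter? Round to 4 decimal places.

λ_1 = 0.192, λ_2 = 0.0588.
For independent exponentials, P(the former < the latter) = λ_1/(λ_1+λ_2) = 0.192/0.2508 ≈ 0.7656.

0.7656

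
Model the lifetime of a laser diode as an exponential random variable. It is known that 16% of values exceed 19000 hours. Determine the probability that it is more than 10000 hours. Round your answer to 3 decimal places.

0.381

e^(−λ·19000) = 0.16 ⇒ λ = −ln(0.16)/19000 = 0.0000964517.
P(X > 10000) = e^(−0.0000964517·10000) = e^(−0.96452) ≈ 0.381.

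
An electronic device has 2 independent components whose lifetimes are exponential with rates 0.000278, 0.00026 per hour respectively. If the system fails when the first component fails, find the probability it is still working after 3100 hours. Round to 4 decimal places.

0.1887

The time to first failure is exponential with rate Σλ = 0.000278 + 0.00026 = 0.000538.
P(min > 3100) = e^(−0.000538·3100) = e^(−1.6678) ≈ 0.1887.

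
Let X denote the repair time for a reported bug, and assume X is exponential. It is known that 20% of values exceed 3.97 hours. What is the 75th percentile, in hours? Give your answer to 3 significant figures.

3.42

e^(−λ·3.97) = 0.20 ⇒ λ = −ln(0.20)/3.97 = 0.4054.
75th percentile: 1 − e^(−λt) = 0.75, t = −ln(0.25)/λ = 3.41957 hours.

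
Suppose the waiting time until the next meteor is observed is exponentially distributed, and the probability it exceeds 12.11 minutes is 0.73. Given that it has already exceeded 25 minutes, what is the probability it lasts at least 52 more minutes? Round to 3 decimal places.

From e^(−λ·12.11) = 0.73, λ = −ln(0.73)/12.11 = 0.0259877.
Memoryless: P(X > 25+52 | X > 25) = P(X > 52) = e^(−0.0259877·52) ≈ 0.259.

0.259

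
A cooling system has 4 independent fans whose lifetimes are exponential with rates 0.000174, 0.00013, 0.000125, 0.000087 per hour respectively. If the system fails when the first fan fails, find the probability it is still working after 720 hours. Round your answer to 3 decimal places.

0.690

The time to first failure is exponential with rate Σλ = 0.000174 + 0.00013 + 0.000125 + 0.000087 = 0.000516.
P(min > 720) = e^(−0.000516·720) = e^(−0.37152) ≈ 0.690.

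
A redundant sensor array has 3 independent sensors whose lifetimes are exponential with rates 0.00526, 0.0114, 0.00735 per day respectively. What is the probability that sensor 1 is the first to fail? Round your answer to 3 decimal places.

The time to first failure is exponential with rate Σλ = 0.00526 + 0.0114 + 0.00735 = 0.02401.
P(sensor 1 first) = λ_1/Σλ = 0.00526/0.02401 ≈ 0.219.

0.219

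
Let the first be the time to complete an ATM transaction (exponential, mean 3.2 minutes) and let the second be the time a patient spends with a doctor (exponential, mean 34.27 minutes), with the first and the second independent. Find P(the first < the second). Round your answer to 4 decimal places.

λ_1 = 1/3.2 = 0.3125, λ_2 = 1/34.27 = 0.02918.
For independent exponentials, P(the first < the second) = λ_1/(λ_1+λ_2) = 0.3125/0.34168 ≈ 0.9146.

0.9146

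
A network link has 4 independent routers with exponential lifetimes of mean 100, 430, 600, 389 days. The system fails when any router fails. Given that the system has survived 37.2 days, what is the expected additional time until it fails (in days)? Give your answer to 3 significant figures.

60.4

First-failure rate Σλ = 1/100 + 1/430 + 1/600 + 1/389 = 0.0165629.
By memorylessness the expected residual is 1/Σλ = 60.3757 days, regardless of the 37.2 already elapsed.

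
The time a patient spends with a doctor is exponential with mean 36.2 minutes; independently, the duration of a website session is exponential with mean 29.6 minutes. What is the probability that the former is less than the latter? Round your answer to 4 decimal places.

0.4498

λ_1 = 1/36.2 = 0.0276243, λ_2 = 1/29.6 = 0.0337838.
For independent exponentials, P(the former < the latter) = λ_1/(λ_1+λ_2) = 0.0276243/0.0614081 ≈ 0.4498.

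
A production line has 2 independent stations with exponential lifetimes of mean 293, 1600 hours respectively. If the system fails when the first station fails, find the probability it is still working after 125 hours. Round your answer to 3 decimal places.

0.604

The first failure time is exponential with rate Σλ_i = 1/293 + 1/1600 = 0.00403797 per hour.
P(min > 125) = e^(−0.00403797·125) = e^(−0.50475) ≈ 0.604.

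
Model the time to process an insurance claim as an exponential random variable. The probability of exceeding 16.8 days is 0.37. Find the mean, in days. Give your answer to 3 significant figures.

16.9

e^(−λ·16.8) = 0.37 ⇒ λ = −ln(0.37)/16.8 = 0.0591817.
Mean = 1/λ = 16.8971 days.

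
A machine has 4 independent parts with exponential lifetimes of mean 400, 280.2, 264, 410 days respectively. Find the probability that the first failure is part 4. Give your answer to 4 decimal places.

Rates: λ_i = 1/mean_i → 0.0025, 0.00356888, 0.00378788, 0.00243902; Σλ = 0.0122958.
P(part 4 first) = λ_4/Σλ = 0.00243902/0.0122958 ≈ 0.1984.

0.1984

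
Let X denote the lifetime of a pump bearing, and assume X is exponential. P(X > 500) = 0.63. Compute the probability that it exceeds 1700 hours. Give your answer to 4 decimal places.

e^(−λ·500) = 0.63 ⇒ λ = −ln(0.63)/500 = 0.000924071.
P(X > 1700) = e^(−0.000924071·1700) = e^(−1.5709) ≈ 0.2079.

0.2079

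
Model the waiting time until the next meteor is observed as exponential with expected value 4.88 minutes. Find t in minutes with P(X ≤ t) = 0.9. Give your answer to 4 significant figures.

The rate is λ = 1/4.88 = 0.204918 per minute.
Set 1 − e^(−λt) = 0.9, so t = −ln(0.1)/λ = 2.3026/0.204918 ≈ 11.2366 minutes.

11.24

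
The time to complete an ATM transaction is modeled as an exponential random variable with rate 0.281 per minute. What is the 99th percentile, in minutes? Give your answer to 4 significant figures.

Set 1 − e^(−λt) = 0.99, so t = −ln(0.01)/λ = 4.6052/0.281 ≈ 16.3885 minutes.

16.39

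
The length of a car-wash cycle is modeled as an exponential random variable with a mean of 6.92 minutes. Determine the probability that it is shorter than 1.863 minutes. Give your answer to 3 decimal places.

0.236

The rate is λ = 1/6.92 = 0.144509 per minute.
P(X ≤ 1.863) = 1 − e^(−λ·1.863) = 1 − e^(−0.26922) ≈ 0.236.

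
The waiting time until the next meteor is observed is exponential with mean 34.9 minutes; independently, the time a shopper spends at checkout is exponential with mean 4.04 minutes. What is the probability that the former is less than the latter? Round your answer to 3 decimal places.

0.104

λ_1 = 1/34.9 = 0.0286533, λ_2 = 1/4.04 = 0.247525.
For independent exponentials, P(the former < the latter) = λ_1/(λ_1+λ_2) = 0.0286533/0.276178 ≈ 0.104.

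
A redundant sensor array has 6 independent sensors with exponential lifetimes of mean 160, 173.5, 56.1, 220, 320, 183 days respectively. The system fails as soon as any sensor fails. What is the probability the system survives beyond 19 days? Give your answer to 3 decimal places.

0.442

The first failure time is exponential with rate Σλ_i = 1/160 + 1/173.5 + 1/56.1 + 1/220 + 1/320 + 1/183 = 0.0429739 per day.
P(min > 19) = e^(−0.0429739·19) = e^(−0.8165) ≈ 0.442.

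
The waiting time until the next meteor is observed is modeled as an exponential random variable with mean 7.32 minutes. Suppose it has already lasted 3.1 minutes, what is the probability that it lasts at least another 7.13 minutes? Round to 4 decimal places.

The rate is λ = 1/7.32 = 0.136612 per minute.
By the memoryless property, P(X > 3.1+7.13 | X > 3.1) = P(X > 7.13).
P(X > 7.13) = e^(−0.97404) ≈ 0.3776.

0.3776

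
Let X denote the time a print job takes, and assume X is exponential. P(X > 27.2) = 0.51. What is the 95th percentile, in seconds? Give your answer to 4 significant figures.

e^(−λ·27.2) = 0.51 ⇒ λ = −ln(0.51)/27.2 = 0.0247553.
95th percentile: 1 − e^(−λt) = 0.95, t = −ln(0.05)/λ = 121.014 seconds.

121.0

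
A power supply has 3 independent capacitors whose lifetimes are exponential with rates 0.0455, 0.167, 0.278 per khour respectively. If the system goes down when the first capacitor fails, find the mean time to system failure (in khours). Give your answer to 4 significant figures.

The time to first failure is exponential with rate Σλ = 0.0455 + 0.167 + 0.278 = 0.4905.
E[min] = 1/Σλ = 1/0.4905 = 2.03874 khours.

2.039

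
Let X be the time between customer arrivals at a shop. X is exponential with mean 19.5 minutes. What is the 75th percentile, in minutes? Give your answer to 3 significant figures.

27.0

The rate is λ = 1/19.5 = 0.0512821 per minute.
Set 1 − e^(−λt) = 0.75, so t = −ln(0.25)/λ = 1.3863/0.0512821 ≈ 27.0327 minutes.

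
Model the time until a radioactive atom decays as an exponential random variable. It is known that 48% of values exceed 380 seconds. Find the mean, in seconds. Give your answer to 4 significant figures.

e^(−λ·380) = 0.48 ⇒ λ = −ln(0.48)/380 = 0.0019315.
Mean = 1/λ = 517.733 seconds.

517.7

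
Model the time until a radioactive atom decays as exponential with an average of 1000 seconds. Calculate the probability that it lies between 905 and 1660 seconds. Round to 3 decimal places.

The rate is λ = 1/1000 = 0.001 per second.
P(905 < X < 1660) = e^(−λ·905) − e^(−λ·1660) = 0.40454 − 0.19014 ≈ 0.214.

0.214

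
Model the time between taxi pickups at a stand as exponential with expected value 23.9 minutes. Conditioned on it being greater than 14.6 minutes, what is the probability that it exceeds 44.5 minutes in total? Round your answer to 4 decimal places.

The rate is λ = 1/23.9 = 0.041841 per minute.
P(X > s+t | X > s) = e^(−λ(s+t))/e^(−λs) = e^(−λt), independent of s = 14.6.
P(X > 29.9) = e^(−1.251) ≈ 0.2862.

0.2862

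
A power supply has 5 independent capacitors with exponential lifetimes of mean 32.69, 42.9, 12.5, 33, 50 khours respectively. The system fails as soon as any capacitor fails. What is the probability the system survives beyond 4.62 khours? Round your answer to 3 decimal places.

The first failure time is exponential with rate Σλ_i = 1/32.69 + 1/42.9 + 1/12.5 + 1/33 + 1/50 = 0.184203 per khour.
P(min > 4.62) = e^(−0.184203·4.62) = e^(−0.85102) ≈ 0.427.

0.427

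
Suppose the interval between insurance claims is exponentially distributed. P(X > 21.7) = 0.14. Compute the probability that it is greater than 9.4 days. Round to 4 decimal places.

0.4267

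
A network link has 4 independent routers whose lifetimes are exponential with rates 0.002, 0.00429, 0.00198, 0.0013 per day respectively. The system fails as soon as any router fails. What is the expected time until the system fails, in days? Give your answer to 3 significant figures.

104

The time to first failure is exponential with rate Σλ = 0.002 + 0.00429 + 0.00198 + 0.0013 = 0.00957.
E[min] = 1/Σλ = 1/0.00957 = 104.493 days.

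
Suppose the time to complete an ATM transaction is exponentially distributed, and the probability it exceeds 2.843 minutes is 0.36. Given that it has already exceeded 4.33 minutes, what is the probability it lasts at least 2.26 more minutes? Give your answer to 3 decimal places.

0.444

From e^(−λ·2.843) = 0.36, λ = −ln(0.36)/2.843 = 0.359357.
Memoryless: P(X > 4.33+2.26 | X > 4.33) = P(X > 2.26) = e^(−0.359357·2.26) ≈ 0.444.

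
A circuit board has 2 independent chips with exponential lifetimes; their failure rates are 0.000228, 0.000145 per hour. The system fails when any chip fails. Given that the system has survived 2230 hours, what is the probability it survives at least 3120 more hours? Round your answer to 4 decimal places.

Time to first failure ~ Exp(Σλ) with Σλ = 0.000373.
By memorylessness, P(T > 2230+3120 | T > 2230) = P(T > 3120) = e^(−0.000373·3120) ≈ 0.3123.

0.3123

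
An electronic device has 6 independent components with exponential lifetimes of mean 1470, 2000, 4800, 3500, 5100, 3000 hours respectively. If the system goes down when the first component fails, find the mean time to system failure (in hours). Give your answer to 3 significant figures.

454

The first failure time is exponential with rate Σλ_i = 1/1470 + 1/2000 + 1/4800 + 1/3500 + 1/5100 + 1/3000 = 0.00220373 per hour.
E[min] = 1/Σλ = 1/0.00220373 = 453.776 hours.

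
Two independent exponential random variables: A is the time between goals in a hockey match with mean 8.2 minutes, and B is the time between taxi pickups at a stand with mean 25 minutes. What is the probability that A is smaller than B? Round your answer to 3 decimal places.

0.753

λ_1 = 1/8.2 = 0.121951, λ_2 = 1/25 = 0.04.
For independent exponentials, P(A < B) = λ_1/(λ_1+λ_2) = 0.121951/0.161951 ≈ 0.753.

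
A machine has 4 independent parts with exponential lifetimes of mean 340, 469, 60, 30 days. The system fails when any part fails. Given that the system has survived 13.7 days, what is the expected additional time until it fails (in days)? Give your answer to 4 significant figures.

First-failure rate Σλ = 1/340 + 1/469 + 1/60 + 1/30 = 0.0550734.
By memorylessness the expected residual is 1/Σλ = 18.1576 days, regardless of the 13.7 already elapsed.

18.16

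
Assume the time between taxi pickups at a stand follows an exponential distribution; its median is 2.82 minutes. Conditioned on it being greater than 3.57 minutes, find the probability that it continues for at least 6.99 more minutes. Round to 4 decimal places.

For an exponential, median = ln(2)/λ, so λ = ln 2 / 2.82 = 0.245797 per minute.
P(X > s+t | X > s) = e^(−λ(s+t))/e^(−λs) = e^(−λt), independent of s = 3.57.
P(X > 6.99) = e^(−1.7181) ≈ 0.1794.

0.1794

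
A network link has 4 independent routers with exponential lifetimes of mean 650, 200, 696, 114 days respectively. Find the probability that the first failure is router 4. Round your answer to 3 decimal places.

0.524

Rates: λ_i = 1/mean_i → 0.00153846, 0.005, 0.00143678, 0.00877193; Σλ = 0.0167472.
P(router 4 first) = λ_4/Σλ = 0.00877193/0.0167472 ≈ 0.524.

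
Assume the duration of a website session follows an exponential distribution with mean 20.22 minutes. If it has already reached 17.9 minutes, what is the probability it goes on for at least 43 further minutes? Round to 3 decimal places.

0.119

The rate is λ = 1/20.22 = 0.049456 per minute.
By the memoryless property, P(X > 17.9+43 | X > 17.9) = P(X > 43).
P(X > 43) = e^(−2.1266) ≈ 0.119.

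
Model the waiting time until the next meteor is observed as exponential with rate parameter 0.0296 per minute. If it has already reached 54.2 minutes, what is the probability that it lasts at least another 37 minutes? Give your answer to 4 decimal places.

0.3345

P(X > s+t | X > s) = e^(−λ(s+t))/e^(−λs) = e^(−λt), independent of s = 54.2.
P(X > 37) = e^(−1.0952) ≈ 0.3345.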